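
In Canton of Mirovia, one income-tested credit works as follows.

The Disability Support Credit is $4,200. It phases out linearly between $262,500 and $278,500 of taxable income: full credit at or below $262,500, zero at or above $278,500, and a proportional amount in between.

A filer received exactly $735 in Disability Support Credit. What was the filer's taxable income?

$735 is 735/4,200 of the full $4,200, so 3,465/4,200 of the $16,000 range has been used: income = $262,500 + $16,000 × 3,465/4,200 = $275,700.

$275,700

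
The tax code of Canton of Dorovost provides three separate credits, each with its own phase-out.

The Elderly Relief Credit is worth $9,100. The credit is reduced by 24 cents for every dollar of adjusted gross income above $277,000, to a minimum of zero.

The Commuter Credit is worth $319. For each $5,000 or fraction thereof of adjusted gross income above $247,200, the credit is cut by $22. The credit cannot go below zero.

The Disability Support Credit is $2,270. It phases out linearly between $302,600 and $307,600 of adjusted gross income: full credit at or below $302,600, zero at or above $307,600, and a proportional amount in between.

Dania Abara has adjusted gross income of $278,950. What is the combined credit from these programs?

$11,067

Elderly Relief Credit: 24% of the $1,950 excess over $277,000 is $468; credit = $9,100 − $468 = $8,632.
Commuter Credit: income exceeds $247,200 by $31,750, which is 7 full-or-partial $5,000 increments; reduction = 7 × $22 = $154, leaving $165.
Disability Support Credit: $278,950 is at or below the $302,600 threshold, so the full $2,270 applies.
Total: $8,632 + $165 + $2,270 = $11,067.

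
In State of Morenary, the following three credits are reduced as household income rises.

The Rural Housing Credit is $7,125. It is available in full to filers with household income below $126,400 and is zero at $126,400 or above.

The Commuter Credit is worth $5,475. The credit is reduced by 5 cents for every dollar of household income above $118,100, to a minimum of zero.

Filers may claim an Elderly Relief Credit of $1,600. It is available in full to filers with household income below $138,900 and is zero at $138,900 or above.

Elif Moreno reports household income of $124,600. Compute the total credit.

Rural Housing Credit: $124,600 is below the $126,400 cutoff, so the full $7,125 applies.
Commuter Credit: 5% of the $6,500 excess over $118,100 is $325; credit = $5,475 − $325 = $5,150.
Elderly Relief Credit: $124,600 is below the $138,900 cutoff, so the full $1,600 applies.
Total: $7,125 + $5,150 + $1,600 = $13,875.

$13,875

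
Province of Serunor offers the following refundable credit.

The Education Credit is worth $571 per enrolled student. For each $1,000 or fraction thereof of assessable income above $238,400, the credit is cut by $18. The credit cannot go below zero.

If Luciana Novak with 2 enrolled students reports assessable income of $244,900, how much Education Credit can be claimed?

Education Credit: base = 2 × $571 = $1,142. income exceeds $238,400 by $6,500, which is 7 full-or-partial $1,000 increments; reduction = 7 × $18 = $126, leaving $1,016.

$1,016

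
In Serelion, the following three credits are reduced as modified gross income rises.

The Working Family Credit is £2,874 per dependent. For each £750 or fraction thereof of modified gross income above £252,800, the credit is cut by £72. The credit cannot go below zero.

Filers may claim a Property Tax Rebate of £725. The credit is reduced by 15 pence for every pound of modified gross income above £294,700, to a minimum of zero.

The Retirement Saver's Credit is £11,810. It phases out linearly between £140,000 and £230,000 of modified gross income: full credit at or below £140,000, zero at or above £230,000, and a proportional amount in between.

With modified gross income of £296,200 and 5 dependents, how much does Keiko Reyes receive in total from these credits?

Working Family Credit: base = 5 × £2,874 = £14,370. income exceeds £252,800 by £43,400, which is 58 full-or-partial £750 increments; reduction = 58 × £72 = £4,176, leaving £10,194.
Property Tax Rebate: 15% of the £1,500 excess over £294,700 is £225; credit = £725 − £225 = £500.
Retirement Saver's Credit: £296,200 is at or above £230,000, so the credit is £0.
Total: £10,194 + £500 + £0 = £10,694.

£10,694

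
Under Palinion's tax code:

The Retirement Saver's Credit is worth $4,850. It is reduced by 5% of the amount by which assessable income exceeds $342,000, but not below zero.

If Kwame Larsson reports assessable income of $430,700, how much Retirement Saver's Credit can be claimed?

$415

Retirement Saver's Credit: 5% of the $88,700 excess over $342,000 is $4,435; credit = $4,850 − $4,435 = $415.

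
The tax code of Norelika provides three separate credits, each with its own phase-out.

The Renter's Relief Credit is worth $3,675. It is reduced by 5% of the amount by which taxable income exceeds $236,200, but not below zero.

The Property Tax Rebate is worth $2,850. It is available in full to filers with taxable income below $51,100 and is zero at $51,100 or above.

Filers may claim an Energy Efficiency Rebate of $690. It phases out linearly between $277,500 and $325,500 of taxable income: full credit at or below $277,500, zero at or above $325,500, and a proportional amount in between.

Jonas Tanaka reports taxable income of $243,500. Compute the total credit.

Renter's Relief Credit: 5% of the $7,300 excess over $236,200 is $365; credit = $3,675 − $365 = $3,310.
Property Tax Rebate: $243,500 meets or exceeds the $51,100 cutoff, so the credit is $0.
Energy Efficiency Rebate: $243,500 is at or below the $277,500 threshold, so the full $690 applies.
Total: $3,310 + $0 + $690 = $4,000.

$4,000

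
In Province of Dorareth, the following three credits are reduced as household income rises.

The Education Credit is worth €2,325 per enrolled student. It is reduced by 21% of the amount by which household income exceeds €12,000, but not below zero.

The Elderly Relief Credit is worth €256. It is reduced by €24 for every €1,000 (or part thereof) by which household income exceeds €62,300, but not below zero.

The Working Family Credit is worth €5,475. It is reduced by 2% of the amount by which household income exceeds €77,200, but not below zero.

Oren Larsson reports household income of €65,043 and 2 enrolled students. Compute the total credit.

Education Credit: base = 2 × €2,325 = €4,650. 21% of the €53,043 excess over €12,000 is €11,139.03 ≥ base, so the credit is €0.
Elderly Relief Credit: income exceeds €62,300 by €2,743, which is 3 full-or-partial €1,000 increments; reduction = 3 × €24 = €72, leaving €184.
Working Family Credit: €65,043 is at or below the €77,200 threshold, so the full €5,475 applies.
Total: €0 + €184 + €5,475 = €5,659.

€5,659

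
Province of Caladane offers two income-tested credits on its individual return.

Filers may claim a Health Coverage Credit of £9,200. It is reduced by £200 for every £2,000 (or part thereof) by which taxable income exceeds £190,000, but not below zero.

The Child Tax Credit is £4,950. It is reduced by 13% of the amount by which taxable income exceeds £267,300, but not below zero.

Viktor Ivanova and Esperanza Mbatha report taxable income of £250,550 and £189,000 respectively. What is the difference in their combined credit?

Viktor (£250,550): Health Coverage Credit: income exceeds £190,000 by £60,550, which is 31 full-or-partial £2,000 increments; reduction = 31 × £200 = £6,200, leaving £3,000. Child Tax Credit: £250,550 is at or below the £267,300 threshold, so the full £4,950 applies. total £3,000 + £4,950 = £7,950
Esperanza (£189,000): Health Coverage Credit: £189,000 is at or below the £190,000 threshold, so the full £9,200 applies. Child Tax Credit: £189,000 is at or below the £267,300 threshold, so the full £4,950 applies. total £9,200 + £4,950 = £14,150
Difference: |£7,950 − £14,150| = £6,200.

£6,200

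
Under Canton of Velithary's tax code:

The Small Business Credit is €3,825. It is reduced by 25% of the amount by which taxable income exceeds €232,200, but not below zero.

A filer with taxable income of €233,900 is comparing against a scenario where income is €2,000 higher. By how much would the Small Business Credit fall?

At €233,900 — 25% of the €1,700 excess over €232,200 is €425; credit = €3,825 − €425 = €3,400.
At €235,900 — 25% of the €3,700 excess over €232,200 is €925; credit = €3,825 − €925 = €2,900.
Lost: €3,400 − €2,900 = €500.

€500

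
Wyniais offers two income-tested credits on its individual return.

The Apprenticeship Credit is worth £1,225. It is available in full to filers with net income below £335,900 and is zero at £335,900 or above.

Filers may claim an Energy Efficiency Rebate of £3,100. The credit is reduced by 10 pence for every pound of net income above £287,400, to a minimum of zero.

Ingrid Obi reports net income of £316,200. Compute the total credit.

Apprenticeship Credit: £316,200 is below the £335,900 cutoff, so the full £1,225 applies.
Energy Efficiency Rebate: 10% of the £28,800 excess over £287,400 is £2,880; credit = £3,100 − £2,880 = £220.
Total: £1,225 + £220 = £1,445.

£1,445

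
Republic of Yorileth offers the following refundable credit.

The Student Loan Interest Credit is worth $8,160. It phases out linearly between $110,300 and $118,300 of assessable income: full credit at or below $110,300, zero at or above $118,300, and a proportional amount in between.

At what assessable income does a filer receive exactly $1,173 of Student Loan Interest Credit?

$117,150

$1,173 is 1,173/8,160 of the full $8,160, so 6,987/8,160 of the $8,000 range has been used: income = $110,300 + $8,000 × 6,987/8,160 = $117,150.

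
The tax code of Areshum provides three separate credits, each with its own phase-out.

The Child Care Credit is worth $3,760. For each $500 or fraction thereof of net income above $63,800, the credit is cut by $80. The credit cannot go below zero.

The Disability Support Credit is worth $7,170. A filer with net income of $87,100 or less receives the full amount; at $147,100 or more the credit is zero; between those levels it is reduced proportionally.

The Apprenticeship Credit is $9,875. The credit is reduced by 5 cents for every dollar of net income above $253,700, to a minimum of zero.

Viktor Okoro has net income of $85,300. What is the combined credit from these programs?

$17,365

Child Care Credit: income exceeds $63,800 by $21,500, which is 43 full-or-partial $500 increments; reduction = 43 × $80 = $3,440, leaving $320.
Disability Support Credit: $85,300 is at or below the $87,100 threshold, so the full $7,170 applies.
Apprenticeship Credit: $85,300 is at or below the $253,700 threshold, so the full $9,875 applies.
Total: $320 + $7,170 + $9,875 = $17,365.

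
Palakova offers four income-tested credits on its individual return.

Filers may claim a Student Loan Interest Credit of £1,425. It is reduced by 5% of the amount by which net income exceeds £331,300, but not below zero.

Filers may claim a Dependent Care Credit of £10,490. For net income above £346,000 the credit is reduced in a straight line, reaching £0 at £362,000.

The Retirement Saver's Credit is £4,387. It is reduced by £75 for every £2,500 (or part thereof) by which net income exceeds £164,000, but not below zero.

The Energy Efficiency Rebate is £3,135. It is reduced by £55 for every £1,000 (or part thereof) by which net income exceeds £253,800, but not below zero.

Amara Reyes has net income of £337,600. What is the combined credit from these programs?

Student Loan Interest Credit: 5% of the £6,300 excess over £331,300 is £315; credit = £1,425 − £315 = £1,110.
Dependent Care Credit: £337,600 is at or below the £346,000 threshold, so the full £10,490 applies.
Retirement Saver's Credit: income exceeds £164,000 by £173,600 → 70 increments × £75 = £5,250 ≥ base, so the credit is £0.
Energy Efficiency Rebate: income exceeds £253,800 by £83,800 → 84 increments × £55 = £4,620 ≥ base, so the credit is £0.
Total: £1,110 + £10,490 + £0 + £0 = £11,600.

£11,600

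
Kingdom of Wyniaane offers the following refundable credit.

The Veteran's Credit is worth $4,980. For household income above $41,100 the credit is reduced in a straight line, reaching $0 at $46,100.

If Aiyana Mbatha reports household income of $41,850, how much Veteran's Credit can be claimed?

Veteran's Credit: $41,850 is $750 into a $5,000 phase-out range, leaving 4,250/5,000 of the credit: $4,980 × 4,250/5,000 = $4,233.

$4,233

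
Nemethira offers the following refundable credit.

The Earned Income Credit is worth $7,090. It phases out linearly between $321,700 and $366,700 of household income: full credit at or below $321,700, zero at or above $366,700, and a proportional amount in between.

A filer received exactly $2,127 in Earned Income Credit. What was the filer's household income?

$353,200

$2,127 is 2,127/7,090 of the full $7,090, so 4,963/7,090 of the $45,000 range has been used: income = $321,700 + $45,000 × 4,963/7,090 = $353,200.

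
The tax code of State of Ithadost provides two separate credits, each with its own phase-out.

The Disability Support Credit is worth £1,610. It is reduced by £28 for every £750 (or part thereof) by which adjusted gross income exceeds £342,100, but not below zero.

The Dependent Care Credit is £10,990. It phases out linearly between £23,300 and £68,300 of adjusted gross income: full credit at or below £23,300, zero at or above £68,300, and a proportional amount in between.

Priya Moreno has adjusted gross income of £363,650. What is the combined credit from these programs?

Disability Support Credit: income exceeds £342,100 by £21,550, which is 29 full-or-partial £750 increments; reduction = 29 × £28 = £812, leaving £798.
Dependent Care Credit: £363,650 is at or above £68,300, so the credit is £0.
Total: £798 + £0 = £798.

£798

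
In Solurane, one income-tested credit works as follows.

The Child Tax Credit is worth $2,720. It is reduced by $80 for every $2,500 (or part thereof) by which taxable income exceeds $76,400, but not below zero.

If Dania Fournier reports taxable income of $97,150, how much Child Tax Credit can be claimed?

Child Tax Credit: income exceeds $76,400 by $20,750, which is 9 full-or-partial $2,500 increments; reduction = 9 × $80 = $720, leaving $2,000.

$2,000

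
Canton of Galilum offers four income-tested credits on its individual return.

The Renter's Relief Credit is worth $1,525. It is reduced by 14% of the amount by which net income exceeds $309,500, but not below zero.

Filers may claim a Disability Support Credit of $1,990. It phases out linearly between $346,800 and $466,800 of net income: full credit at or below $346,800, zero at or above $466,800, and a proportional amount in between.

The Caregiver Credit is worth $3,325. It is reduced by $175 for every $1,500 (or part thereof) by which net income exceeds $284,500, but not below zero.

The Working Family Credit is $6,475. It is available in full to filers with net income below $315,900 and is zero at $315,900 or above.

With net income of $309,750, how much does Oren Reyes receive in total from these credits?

$10,305

Renter's Relief Credit: 14% of the $250 excess over $309,500 is $35; credit = $1,525 − $35 = $1,490.
Disability Support Credit: $309,750 is at or below the $346,800 threshold, so the full $1,990 applies.
Caregiver Credit: income exceeds $284,500 by $25,250, which is 17 full-or-partial $1,500 increments; reduction = 17 × $175 = $2,975, leaving $350.
Working Family Credit: $309,750 is below the $315,900 cutoff, so the full $6,475 applies.
Total: $1,490 + $1,990 + $350 + $6,475 = $10,305.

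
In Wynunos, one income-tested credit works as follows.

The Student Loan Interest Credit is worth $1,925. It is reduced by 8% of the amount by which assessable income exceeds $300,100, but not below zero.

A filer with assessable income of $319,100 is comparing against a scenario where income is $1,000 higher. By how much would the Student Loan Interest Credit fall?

$80

At $319,100 — 8% of the $19,000 excess over $300,100 is $1,520; credit = $1,925 − $1,520 = $405.
At $320,100 — 8% of the $20,000 excess over $300,100 is $1,600; credit = $1,925 − $1,600 = $325.
Lost: $405 − $325 = $80.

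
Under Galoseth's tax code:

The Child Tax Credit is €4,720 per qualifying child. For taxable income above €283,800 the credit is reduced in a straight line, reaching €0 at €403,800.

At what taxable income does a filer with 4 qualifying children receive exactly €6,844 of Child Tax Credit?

€360,300

Full credit = 4 × €4,720 = €18,880.
€6,844 is 6,844/18,880 of the full €18,880, so 12,036/18,880 of the €120,000 range has been used: income = €283,800 + €120,000 × 12,036/18,880 = €360,300.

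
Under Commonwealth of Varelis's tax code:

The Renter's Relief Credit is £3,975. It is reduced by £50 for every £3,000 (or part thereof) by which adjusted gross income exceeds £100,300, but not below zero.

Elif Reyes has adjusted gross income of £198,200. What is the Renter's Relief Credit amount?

£2,325

Renter's Relief Credit: income exceeds £100,300 by £97,900, which is 33 full-or-partial £3,000 increments; reduction = 33 × £50 = £1,650, leaving £2,325.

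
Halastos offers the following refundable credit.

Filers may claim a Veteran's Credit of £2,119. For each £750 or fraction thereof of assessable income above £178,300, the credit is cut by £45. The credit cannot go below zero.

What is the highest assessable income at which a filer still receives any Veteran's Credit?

After 47 increments the reduction is 47 × £45 = £2,115, leaving £4; one more increment wipes it out. Increment 47 ends at excess 47 × £750 = £35,250, so the highest qualifying income is £178,300 + £35,250 = £213,550.

£213,550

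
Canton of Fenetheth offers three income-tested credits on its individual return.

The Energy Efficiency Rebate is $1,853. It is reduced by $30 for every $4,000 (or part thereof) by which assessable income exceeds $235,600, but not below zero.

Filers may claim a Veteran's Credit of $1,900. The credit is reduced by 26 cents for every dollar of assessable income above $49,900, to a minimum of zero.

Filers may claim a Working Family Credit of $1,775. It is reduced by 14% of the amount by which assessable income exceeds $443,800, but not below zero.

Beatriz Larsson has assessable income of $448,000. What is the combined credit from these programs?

Energy Efficiency Rebate: income exceeds $235,600 by $212,400, which is 54 full-or-partial $4,000 increments; reduction = 54 × $30 = $1,620, leaving $233.
Veteran's Credit: 26% of the $398,100 excess over $49,900 is $103,506 ≥ base, so the credit is $0.
Working Family Credit: 14% of the $4,200 excess over $443,800 is $588; credit = $1,775 − $588 = $1,187.
Total: $233 + $0 + $1,187 = $1,420.

$1,420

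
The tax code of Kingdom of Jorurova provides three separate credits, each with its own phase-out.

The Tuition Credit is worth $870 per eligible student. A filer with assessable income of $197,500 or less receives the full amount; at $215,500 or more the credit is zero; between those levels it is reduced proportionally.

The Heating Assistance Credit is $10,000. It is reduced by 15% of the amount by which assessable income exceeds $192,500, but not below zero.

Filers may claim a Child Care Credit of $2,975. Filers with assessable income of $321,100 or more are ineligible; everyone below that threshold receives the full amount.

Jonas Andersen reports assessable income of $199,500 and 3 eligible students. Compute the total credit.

$14,245

Tuition Credit: base = 3 × $870 = $2,610. $199,500 is $2,000 into a $18,000 phase-out range, leaving 16,000/18,000 of the credit: $2,610 × 16,000/18,000 = $2,320.
Heating Assistance Credit: 15% of the $7,000 excess over $192,500 is $1,050; credit = $10,000 − $1,050 = $8,950.
Child Care Credit: $199,500 is below the $321,100 cutoff, so the full $2,975 applies.
Total: $2,320 + $8,950 + $2,975 = $14,245.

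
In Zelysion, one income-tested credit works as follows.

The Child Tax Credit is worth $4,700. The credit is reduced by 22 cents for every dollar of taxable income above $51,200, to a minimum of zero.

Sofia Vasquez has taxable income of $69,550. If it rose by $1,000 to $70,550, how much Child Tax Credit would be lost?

At $69,550 — 22% of the $18,350 excess over $51,200 is $4,037; credit = $4,700 − $4,037 = $663.
At $70,550 — 22% of the $19,350 excess over $51,200 is $4,257; credit = $4,700 − $4,257 = $443.
Lost: $663 − $443 = $220.

$220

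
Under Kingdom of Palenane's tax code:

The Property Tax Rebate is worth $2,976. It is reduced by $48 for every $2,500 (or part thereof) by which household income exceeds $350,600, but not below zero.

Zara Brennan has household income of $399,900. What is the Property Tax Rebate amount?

$2,016

Property Tax Rebate: income exceeds $350,600 by $49,300, which is 20 full-or-partial $2,500 increments; reduction = 20 × $48 = $960, leaving $2,016.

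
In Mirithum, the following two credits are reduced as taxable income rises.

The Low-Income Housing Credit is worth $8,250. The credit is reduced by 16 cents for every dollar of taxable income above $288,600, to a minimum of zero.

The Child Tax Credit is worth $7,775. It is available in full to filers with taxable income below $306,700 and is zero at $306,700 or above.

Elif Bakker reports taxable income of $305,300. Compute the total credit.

$13,353

Low-Income Housing Credit: 16% of the $16,700 excess over $288,600 is $2,672; credit = $8,250 − $2,672 = $5,578.
Child Tax Credit: $305,300 is below the $306,700 cutoff, so the full $7,775 applies.
Total: $5,578 + $7,775 = $13,353.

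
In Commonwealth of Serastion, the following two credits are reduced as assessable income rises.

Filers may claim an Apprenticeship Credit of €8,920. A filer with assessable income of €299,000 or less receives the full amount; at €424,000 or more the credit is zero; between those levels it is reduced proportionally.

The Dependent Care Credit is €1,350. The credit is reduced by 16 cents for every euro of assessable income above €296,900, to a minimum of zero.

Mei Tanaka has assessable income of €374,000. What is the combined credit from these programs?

€3,568

Apprenticeship Credit: €374,000 is €75,000 into a €125,000 phase-out range, leaving 50,000/125,000 of the credit: €8,920 × 50,000/125,000 = €3,568.
Dependent Care Credit: 16% of the €77,100 excess over €296,900 is €12,336 ≥ base, so the credit is €0.
Total: €3,568 + €0 = €3,568.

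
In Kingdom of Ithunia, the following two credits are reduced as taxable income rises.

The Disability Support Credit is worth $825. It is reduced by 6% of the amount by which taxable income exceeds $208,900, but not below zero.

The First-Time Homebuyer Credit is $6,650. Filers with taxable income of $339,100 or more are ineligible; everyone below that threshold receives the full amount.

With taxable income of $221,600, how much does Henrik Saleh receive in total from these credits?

Disability Support Credit: 6% of the $12,700 excess over $208,900 is $762; credit = $825 − $762 = $63.
First-Time Homebuyer Credit: $221,600 is below the $339,100 cutoff, so the full $6,650 applies.
Total: $63 + $6,650 = $6,713.

$6,713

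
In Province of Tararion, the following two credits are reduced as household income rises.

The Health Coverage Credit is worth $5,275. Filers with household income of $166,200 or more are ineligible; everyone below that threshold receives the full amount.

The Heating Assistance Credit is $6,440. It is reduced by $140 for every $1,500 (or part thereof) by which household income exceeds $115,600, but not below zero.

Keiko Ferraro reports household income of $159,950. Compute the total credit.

$7,515

Health Coverage Credit: $159,950 is below the $166,200 cutoff, so the full $5,275 applies.
Heating Assistance Credit: income exceeds $115,600 by $44,350, which is 30 full-or-partial $1,500 increments; reduction = 30 × $140 = $4,200, leaving $2,240.
Total: $5,275 + $2,240 = $7,515.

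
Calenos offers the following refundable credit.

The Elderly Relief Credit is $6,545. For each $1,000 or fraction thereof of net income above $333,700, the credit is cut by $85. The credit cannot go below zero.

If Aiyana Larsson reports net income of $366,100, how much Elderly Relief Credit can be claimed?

Elderly Relief Credit: income exceeds $333,700 by $32,400, which is 33 full-or-partial $1,000 increments; reduction = 33 × $85 = $2,805, leaving $3,740.

$3,740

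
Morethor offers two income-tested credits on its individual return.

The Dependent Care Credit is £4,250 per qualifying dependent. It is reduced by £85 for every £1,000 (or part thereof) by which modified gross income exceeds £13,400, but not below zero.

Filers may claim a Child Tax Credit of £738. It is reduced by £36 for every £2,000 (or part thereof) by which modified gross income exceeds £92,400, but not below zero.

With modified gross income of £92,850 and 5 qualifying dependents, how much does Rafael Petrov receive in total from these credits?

£15,152

Dependent Care Credit: base = 5 × £4,250 = £21,250. income exceeds £13,400 by £79,450, which is 80 full-or-partial £1,000 increments; reduction = 80 × £85 = £6,800, leaving £14,450.
Child Tax Credit: income exceeds £92,400 by £450, which is 1 full-or-partial £2,000 increment; reduction = 1 × £36 = £36, leaving £702.
Total: £14,450 + £702 = £15,152.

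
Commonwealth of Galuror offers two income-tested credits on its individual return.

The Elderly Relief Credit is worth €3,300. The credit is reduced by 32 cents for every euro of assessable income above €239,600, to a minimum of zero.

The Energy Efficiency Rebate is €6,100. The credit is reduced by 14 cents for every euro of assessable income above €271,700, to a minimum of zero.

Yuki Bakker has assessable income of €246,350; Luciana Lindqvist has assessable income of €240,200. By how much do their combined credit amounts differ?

€1,968

Yuki (€246,350): Elderly Relief Credit: 32% of the €6,750 excess over €239,600 is €2,160; credit = €3,300 − €2,160 = €1,140. Energy Efficiency Rebate: €246,350 is at or below the €271,700 threshold, so the full €6,100 applies. total €1,140 + €6,100 = €7,240
Luciana (€240,200): Elderly Relief Credit: 32% of the €600 excess over €239,600 is €192; credit = €3,300 − €192 = €3,108. Energy Efficiency Rebate: €240,200 is at or below the €271,700 threshold, so the full €6,100 applies. total €3,108 + €6,100 = €9,208
Difference: |€7,240 − €9,208| = €1,968.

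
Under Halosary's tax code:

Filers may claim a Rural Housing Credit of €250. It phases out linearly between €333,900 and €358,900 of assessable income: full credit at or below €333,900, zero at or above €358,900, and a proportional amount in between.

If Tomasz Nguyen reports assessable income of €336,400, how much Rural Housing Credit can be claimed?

€225

Rural Housing Credit: €336,400 is €2,500 into a €25,000 phase-out range, leaving 22,500/25,000 of the credit: €250 × 22,500/25,000 = €225.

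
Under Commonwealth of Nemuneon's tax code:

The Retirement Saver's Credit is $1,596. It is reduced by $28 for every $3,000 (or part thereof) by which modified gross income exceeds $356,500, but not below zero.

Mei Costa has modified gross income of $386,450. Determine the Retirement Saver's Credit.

Retirement Saver's Credit: income exceeds $356,500 by $29,950, which is 10 full-or-partial $3,000 increments; reduction = 10 × $28 = $280, leaving $1,316.

$1,316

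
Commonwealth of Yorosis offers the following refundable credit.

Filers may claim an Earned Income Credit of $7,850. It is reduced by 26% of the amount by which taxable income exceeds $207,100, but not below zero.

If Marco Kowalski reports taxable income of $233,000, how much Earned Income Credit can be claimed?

$1,116

Earned Income Credit: 26% of the $25,900 excess over $207,100 is $6,734; credit = $7,850 − $6,734 = $1,116.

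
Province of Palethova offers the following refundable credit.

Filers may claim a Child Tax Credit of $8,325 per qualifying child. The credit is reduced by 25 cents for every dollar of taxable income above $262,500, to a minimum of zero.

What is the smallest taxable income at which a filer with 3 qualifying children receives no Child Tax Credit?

$362,400

Full credit = 3 × $8,325 = $24,975.
The credit falls by 25% of each dollar above $262,500, so it reaches zero when the excess is $24,975 / 25% = $99,900: income = $262,500 + $99,900 = $362,400.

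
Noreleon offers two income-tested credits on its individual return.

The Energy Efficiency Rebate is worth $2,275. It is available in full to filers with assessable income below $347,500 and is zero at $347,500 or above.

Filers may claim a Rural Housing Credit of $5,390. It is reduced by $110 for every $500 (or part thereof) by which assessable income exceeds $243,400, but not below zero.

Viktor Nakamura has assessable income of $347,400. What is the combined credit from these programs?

Energy Efficiency Rebate: $347,400 is below the $347,500 cutoff, so the full $2,275 applies.
Rural Housing Credit: income exceeds $243,400 by $104,000 → 208 increments × $110 = $22,880 ≥ base, so the credit is $0.
Total: $2,275 + $0 = $2,275.

$2,275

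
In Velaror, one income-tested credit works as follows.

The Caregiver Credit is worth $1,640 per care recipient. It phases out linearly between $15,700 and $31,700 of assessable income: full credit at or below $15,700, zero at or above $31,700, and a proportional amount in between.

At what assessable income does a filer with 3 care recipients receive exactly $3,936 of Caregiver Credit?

$18,900

Full credit = 3 × $1,640 = $4,920.
$3,936 is 3,936/4,920 of the full $4,920, so 984/4,920 of the $16,000 range has been used: income = $15,700 + $16,000 × 984/4,920 = $18,900.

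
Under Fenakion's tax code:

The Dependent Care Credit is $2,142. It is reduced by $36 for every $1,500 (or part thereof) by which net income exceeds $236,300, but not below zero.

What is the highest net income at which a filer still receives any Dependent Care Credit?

After 59 increments the reduction is 59 × $36 = $2,124, leaving $18; one more increment wipes it out. Increment 59 ends at excess 59 × $1,500 = $88,500, so the highest qualifying income is $236,300 + $88,500 = $324,800.

$324,800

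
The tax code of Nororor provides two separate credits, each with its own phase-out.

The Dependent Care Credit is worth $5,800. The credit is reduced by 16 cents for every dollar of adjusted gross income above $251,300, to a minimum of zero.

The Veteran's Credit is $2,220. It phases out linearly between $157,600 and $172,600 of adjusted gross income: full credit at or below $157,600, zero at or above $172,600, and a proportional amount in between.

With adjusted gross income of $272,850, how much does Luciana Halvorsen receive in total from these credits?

Dependent Care Credit: 16% of the $21,550 excess over $251,300 is $3,448; credit = $5,800 − $3,448 = $2,352.
Veteran's Credit: $272,850 is at or above $172,600, so the credit is $0.
Total: $2,352 + $0 = $2,352.

$2,352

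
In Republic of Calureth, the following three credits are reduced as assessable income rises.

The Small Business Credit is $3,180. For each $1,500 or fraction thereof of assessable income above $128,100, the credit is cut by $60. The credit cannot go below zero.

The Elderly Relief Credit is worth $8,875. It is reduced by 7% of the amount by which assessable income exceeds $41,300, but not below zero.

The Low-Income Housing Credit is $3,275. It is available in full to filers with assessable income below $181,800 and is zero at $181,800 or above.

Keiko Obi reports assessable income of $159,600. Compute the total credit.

$5,789

Small Business Credit: income exceeds $128,100 by $31,500, which is 21 full-or-partial $1,500 increments; reduction = 21 × $60 = $1,260, leaving $1,920.
Elderly Relief Credit: 7% of the $118,300 excess over $41,300 is $8,281; credit = $8,875 − $8,281 = $594.
Low-Income Housing Credit: $159,600 is below the $181,800 cutoff, so the full $3,275 applies.
Total: $1,920 + $594 + $3,275 = $5,789.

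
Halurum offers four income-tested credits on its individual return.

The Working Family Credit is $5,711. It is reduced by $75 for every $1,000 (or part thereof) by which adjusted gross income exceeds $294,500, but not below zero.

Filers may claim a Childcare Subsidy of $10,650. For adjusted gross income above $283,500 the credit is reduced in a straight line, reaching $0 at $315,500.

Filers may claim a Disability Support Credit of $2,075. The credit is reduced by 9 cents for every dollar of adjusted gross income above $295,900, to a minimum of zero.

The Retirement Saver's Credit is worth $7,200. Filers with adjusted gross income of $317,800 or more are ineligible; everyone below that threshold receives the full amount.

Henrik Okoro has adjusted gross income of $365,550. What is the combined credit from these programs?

Working Family Credit: income exceeds $294,500 by $71,050, which is 72 full-or-partial $1,000 increments; reduction = 72 × $75 = $5,400, leaving $311.
Childcare Subsidy: $365,550 is at or above $315,500, so the credit is $0.
Disability Support Credit: 9% of the $69,650 excess over $295,900 is $6,268.50 ≥ base, so the credit is $0.
Retirement Saver's Credit: $365,550 meets or exceeds the $317,800 cutoff, so the credit is $0.
Total: $311 + $0 + $0 + $0 = $311.

$311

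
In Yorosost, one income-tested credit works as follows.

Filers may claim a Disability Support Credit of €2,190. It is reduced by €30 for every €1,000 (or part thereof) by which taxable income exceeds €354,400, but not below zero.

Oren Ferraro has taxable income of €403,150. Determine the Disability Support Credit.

€720

Disability Support Credit: income exceeds €354,400 by €48,750, which is 49 full-or-partial €1,000 increments; reduction = 49 × €30 = €1,470, leaving €720.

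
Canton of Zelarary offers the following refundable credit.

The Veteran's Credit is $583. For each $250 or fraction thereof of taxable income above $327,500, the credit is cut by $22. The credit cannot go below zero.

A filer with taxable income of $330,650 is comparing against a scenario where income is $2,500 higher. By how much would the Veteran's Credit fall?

$220

At $330,650 — income exceeds $327,500 by $3,150, which is 13 full-or-partial $250 increments; reduction = 13 × $22 = $286, leaving $297.
At $333,150 — income exceeds $327,500 by $5,650, which is 23 full-or-partial $250 increments; reduction = 23 × $22 = $506, leaving $77.
Lost: $297 − $77 = $220.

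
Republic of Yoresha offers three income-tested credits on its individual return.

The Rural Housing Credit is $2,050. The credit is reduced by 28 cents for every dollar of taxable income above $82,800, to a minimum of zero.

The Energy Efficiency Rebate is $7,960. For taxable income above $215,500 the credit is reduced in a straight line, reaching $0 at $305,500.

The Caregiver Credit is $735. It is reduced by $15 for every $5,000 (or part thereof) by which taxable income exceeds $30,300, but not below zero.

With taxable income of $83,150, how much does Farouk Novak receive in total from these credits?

$10,482

Rural Housing Credit: 28% of the $350 excess over $82,800 is $98; credit = $2,050 − $98 = $1,952.
Energy Efficiency Rebate: $83,150 is at or below the $215,500 threshold, so the full $7,960 applies.
Caregiver Credit: income exceeds $30,300 by $52,850, which is 11 full-or-partial $5,000 increments; reduction = 11 × $15 = $165, leaving $570.
Total: $1,952 + $7,960 + $570 = $10,482.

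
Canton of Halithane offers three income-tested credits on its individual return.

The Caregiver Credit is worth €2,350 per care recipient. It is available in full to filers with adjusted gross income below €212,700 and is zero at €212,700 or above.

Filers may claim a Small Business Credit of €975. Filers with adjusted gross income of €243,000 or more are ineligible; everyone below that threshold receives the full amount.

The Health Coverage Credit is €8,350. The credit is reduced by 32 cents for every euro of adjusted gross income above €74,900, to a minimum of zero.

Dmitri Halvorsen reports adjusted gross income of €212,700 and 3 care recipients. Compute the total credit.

€975

Caregiver Credit: base = 3 × €2,350 = €7,050. €212,700 meets or exceeds the €212,700 cutoff, so the credit is €0.
Small Business Credit: €212,700 is below the €243,000 cutoff, so the full €975 applies.
Health Coverage Credit: 32% of the €137,800 excess over €74,900 is €44,096 ≥ base, so the credit is €0.
Total: €0 + €975 + €0 = €975.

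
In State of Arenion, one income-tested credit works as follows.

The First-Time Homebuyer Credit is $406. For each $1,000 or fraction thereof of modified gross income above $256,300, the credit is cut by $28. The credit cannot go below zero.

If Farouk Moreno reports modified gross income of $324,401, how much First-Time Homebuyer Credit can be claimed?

First-Time Homebuyer Credit: income exceeds $256,300 by $68,101 → 69 increments × $28 = $1,932 ≥ base, so the credit is $0.

$0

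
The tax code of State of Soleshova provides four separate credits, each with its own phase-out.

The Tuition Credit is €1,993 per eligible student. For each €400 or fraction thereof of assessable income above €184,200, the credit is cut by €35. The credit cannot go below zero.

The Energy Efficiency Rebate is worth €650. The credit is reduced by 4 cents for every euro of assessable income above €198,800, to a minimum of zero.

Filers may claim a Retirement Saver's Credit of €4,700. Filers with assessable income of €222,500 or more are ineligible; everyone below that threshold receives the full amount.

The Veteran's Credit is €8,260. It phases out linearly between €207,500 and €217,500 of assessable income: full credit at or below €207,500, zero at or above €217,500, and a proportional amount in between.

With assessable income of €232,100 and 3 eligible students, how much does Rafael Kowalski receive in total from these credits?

€1,779

Tuition Credit: base = 3 × €1,993 = €5,979. income exceeds €184,200 by €47,900, which is 120 full-or-partial €400 increments; reduction = 120 × €35 = €4,200, leaving €1,779.
Energy Efficiency Rebate: 4% of the €33,300 excess over €198,800 is €1,332 ≥ base, so the credit is €0.
Retirement Saver's Credit: €232,100 meets or exceeds the €222,500 cutoff, so the credit is €0.
Veteran's Credit: €232,100 is at or above €217,500, so the credit is €0.
Total: €1,779 + €0 + €0 + €0 = €1,779.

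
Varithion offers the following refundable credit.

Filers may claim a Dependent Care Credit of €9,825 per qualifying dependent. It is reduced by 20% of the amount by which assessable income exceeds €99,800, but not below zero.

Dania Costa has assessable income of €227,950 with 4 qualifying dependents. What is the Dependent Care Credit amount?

€13,670

Dependent Care Credit: base = 4 × €9,825 = €39,300. 20% of the €128,150 excess over €99,800 is €25,630; credit = €39,300 − €25,630 = €13,670.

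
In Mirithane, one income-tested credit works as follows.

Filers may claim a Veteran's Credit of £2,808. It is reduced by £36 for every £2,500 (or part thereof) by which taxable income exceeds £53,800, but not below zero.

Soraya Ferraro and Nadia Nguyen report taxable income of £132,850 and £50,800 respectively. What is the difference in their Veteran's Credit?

£1,152

Soraya (£132,850): Veteran's Credit: income exceeds £53,800 by £79,050, which is 32 full-or-partial £2,500 increments; reduction = 32 × £36 = £1,152, leaving £1,656.
Nadia (£50,800): Veteran's Credit: £50,800 is at or below the £53,800 threshold, so the full £2,808 applies.
Difference: |£1,656 − £2,808| = £1,152.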